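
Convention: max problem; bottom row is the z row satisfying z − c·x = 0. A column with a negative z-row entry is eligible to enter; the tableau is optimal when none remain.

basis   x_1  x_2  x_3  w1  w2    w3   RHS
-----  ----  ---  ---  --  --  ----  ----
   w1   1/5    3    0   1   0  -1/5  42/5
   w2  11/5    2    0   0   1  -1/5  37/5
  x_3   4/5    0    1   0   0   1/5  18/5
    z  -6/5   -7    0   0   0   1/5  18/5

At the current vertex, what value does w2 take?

37/5

w2 is basic (row 2); its value is the RHS of that row, 37/5.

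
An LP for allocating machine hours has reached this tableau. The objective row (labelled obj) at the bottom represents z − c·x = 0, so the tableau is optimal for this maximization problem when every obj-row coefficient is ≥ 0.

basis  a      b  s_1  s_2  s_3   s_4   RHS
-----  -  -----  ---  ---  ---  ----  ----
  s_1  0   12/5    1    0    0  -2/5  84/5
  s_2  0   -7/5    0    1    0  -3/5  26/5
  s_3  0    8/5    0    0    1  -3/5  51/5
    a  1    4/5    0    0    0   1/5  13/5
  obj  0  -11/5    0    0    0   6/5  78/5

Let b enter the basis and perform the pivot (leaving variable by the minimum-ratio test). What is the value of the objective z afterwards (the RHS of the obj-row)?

Ratio test on column b — row 1: (84/5)/(12/5) = 7; row 2: entry -7/5 ≤ 0; row 3: (51/5)/(8/5) = 51/8; row 4: (13/5)/(4/5) = 13/4. Minimum is 13/4 at row 4 (a leaves); pivot element 4/5.
Pivot on row 4; the obj-row RHS becomes 78/5 − (-11/5)·(13/4) = 91/4.

91/4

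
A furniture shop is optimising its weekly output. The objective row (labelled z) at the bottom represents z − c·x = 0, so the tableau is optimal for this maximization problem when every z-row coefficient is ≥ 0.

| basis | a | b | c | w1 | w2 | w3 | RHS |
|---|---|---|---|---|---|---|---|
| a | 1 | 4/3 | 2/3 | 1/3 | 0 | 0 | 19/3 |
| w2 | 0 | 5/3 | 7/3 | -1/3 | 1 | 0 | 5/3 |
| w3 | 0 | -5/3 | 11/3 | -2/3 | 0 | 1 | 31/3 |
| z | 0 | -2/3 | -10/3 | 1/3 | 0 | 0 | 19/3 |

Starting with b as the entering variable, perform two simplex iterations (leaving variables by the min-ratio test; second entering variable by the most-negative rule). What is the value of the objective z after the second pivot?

61/7

Ratio test on column b — row 1: (19/3)/(4/3) = 19/4; row 2: (5/3)/(5/3) = 1; row 3: entry -5/3 ≤ 0. Minimum is 1 at row 2 (w2 leaves); pivot element 5/3.
Pivot on row 2; the z-row RHS becomes 19/3 − (-2/3)·1 = 7.
Next entering variable (most negative z-row entry -12/5): c.
Ratio test on column c — row 1: entry -6/5 ≤ 0; row 2: 1/(7/5) = 5/7; row 3: 12/6 = 2. Minimum is 5/7 at row 2 (b leaves); pivot element 7/5.
After the second pivot the z-row RHS is 7 − (-12/5)·(5/7) = 61/7.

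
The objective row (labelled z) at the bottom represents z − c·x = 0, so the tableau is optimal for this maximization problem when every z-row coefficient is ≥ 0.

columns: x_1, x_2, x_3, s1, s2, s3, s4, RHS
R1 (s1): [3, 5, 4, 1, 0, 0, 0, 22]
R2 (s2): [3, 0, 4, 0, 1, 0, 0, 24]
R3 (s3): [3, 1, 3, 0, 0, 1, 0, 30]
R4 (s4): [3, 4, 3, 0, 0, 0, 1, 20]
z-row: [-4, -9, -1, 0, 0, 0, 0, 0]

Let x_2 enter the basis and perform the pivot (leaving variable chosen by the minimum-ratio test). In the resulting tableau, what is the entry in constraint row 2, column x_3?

Ratio test on column x_2 — row 1: 22/5 = 22/5; row 2: entry 0 ≤ 0; row 3: 30/1 = 30; row 4: 20/4 = 5. Minimum is 22/5 at row 1 (s1 leaves); pivot element 5.
Divide row 1 by 5; eliminate column x_2 from the other rows.
Row 2 update in column x_3: 4 − 0·(4/5) = 4.

4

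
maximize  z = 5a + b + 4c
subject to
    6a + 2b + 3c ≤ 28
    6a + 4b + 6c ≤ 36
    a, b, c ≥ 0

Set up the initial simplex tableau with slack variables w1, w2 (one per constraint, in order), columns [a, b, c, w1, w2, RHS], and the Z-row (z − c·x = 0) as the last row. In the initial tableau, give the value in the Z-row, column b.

The Z-row carries the negated objective coefficients: the b entry is -1.

-1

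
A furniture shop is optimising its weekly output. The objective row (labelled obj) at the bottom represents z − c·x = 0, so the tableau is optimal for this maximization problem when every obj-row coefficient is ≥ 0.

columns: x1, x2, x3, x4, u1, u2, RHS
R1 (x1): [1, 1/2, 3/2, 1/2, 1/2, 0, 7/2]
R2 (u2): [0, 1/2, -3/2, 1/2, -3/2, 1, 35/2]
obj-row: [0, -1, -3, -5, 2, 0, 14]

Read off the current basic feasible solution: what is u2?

u2 is basic (row 2); its value is the RHS of that row, 35/2.

35/2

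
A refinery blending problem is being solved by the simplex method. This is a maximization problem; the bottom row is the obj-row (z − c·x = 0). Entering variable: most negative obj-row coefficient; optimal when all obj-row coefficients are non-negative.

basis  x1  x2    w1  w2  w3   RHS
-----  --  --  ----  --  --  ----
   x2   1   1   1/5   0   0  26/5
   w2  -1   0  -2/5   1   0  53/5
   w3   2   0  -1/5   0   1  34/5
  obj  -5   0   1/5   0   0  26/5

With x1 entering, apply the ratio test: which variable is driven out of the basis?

w3

Column x1 entries and ratios — x2: (26/5)/1 = 26/5; w2: -1 ≤ 0, skip; w3: (34/5)/2 = 17/5.
Smallest ratio is 17/5 in the row of w3, so w3 leaves.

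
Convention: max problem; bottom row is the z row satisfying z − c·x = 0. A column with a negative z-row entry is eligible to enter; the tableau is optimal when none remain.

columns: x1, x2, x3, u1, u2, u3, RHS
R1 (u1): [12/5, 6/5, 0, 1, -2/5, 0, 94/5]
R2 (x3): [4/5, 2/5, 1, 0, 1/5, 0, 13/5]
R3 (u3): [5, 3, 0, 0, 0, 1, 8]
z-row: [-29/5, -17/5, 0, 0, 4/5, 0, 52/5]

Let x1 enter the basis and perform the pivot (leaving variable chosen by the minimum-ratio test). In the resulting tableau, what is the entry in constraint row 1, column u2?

Ratio test on column x1 — row 1: (94/5)/(12/5) = 47/6; row 2: (13/5)/(4/5) = 13/4; row 3: 8/5 = 8/5. Minimum is 8/5 at row 3 (u3 leaves); pivot element 5.
Divide row 3 by 5; eliminate column x1 from the other rows.
Row 1 update in column u2: -2/5 − (12/5)·0 = -2/5.

-2/5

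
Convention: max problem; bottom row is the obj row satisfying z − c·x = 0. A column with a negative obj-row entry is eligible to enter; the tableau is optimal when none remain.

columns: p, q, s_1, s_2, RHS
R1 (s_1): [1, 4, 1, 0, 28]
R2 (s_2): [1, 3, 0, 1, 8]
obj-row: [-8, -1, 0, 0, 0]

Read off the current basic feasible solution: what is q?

0

q is not in the basis, so in the current basic feasible solution q = 0.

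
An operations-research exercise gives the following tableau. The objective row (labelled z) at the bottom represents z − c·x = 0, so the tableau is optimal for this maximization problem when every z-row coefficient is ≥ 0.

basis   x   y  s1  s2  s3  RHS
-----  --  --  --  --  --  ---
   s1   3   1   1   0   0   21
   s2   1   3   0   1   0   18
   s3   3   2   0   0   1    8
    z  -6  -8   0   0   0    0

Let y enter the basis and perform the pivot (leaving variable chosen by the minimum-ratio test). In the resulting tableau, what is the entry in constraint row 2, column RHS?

Ratio test on column y — row 1: 21/1 = 21; row 2: 18/3 = 6; row 3: 8/2 = 4. Minimum is 4 at row 3 (s3 leaves); pivot element 2.
Divide row 3 by 2; eliminate column y from the other rows.
Row 2 update in column RHS: 18 − 3·4 = 6.

6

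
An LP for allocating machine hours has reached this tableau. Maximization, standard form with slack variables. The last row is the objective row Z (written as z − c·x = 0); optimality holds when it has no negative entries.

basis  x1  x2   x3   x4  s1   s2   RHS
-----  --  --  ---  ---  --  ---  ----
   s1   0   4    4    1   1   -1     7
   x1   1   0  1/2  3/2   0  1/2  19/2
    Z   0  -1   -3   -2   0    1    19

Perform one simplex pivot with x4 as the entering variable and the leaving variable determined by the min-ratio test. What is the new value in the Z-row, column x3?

Ratio test on column x4 — row 1: 7/1 = 7; row 2: (19/2)/(3/2) = 19/3. Minimum is 19/3 at row 2 (x1 leaves); pivot element 3/2.
Divide row 2 by 3/2; eliminate column x4 from the other rows.
Z-row update in column x3: -3 − (-2)·(1/3) = -7/3.

-7/3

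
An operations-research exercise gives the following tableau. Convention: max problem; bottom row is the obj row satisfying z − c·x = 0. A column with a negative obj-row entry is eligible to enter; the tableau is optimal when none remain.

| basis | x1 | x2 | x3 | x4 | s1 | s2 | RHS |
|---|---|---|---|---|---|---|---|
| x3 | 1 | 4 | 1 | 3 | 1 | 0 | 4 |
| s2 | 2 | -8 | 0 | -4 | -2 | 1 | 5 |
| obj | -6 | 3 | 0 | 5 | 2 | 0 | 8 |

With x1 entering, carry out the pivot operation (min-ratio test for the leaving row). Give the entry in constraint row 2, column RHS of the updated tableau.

Ratio test on column x1 — row 1: 4/1 = 4; row 2: 5/2 = 5/2. Minimum is 5/2 at row 2 (s2 leaves); pivot element 2.
Divide row 2 by 2; eliminate column x1 from the other rows.
In the new row 2, the RHS entry is the old entry divided by the pivot: 5/2 = 5/2.

5/2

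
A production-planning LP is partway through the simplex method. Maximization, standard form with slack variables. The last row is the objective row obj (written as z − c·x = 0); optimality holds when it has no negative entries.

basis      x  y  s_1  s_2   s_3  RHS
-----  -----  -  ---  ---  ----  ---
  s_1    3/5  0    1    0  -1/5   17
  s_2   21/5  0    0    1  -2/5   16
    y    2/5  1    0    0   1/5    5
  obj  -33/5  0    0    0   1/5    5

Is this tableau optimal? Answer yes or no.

no

The obj-row has a negative entry -33/5 in column x, so it is not optimal.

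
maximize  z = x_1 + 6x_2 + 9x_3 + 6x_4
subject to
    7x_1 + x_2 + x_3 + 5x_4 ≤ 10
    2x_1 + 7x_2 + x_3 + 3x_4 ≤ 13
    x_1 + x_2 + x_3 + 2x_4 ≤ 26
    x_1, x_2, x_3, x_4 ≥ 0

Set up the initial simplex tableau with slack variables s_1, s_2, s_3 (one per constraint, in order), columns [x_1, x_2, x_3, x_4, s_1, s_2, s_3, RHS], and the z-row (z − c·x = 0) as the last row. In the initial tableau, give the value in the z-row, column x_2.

-6

The z-row carries the negated objective coefficients: the x_2 entry is -6.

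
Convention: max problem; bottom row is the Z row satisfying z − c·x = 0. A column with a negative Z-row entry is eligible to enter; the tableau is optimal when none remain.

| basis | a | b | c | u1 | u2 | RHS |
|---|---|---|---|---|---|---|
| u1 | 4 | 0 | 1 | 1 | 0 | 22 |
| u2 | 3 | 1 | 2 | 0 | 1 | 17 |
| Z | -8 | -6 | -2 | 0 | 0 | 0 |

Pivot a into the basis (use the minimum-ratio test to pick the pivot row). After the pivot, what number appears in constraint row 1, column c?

Ratio test on column a — row 1: 22/4 = 11/2; row 2: 17/3 = 17/3. Minimum is 11/2 at row 1 (u1 leaves); pivot element 4.
Divide row 1 by 4; eliminate column a from the other rows.
In the new row 1, the c entry is the old entry divided by the pivot: 1/4 = 1/4.

1/4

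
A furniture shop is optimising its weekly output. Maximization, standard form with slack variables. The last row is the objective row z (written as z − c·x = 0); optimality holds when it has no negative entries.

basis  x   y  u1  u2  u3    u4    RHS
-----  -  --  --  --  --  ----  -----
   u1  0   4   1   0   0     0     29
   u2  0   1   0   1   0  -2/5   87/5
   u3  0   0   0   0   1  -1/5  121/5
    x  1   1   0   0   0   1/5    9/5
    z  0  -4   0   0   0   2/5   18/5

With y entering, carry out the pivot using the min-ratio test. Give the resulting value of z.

Ratio test on column y — row 1: 29/4 = 29/4; row 2: (87/5)/1 = 87/5; row 3: entry 0 ≤ 0; row 4: (9/5)/1 = 9/5. Minimum is 9/5 at row 4 (x leaves); pivot element 1.
Pivot on row 4; the z-row RHS becomes 18/5 − (-4)·(9/5) = 54/5.

54/5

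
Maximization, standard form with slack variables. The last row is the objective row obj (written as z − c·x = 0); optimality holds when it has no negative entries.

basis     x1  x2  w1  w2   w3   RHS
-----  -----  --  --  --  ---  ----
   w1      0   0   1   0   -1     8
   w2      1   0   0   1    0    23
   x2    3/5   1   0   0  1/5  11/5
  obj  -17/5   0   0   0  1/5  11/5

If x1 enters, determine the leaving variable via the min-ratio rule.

x2

Column x1 entries and ratios — w1: 0 ≤ 0, skip; w2: 23/1 = 23; x2: (11/5)/(3/5) = 11/3.
Smallest ratio is 11/3 in the row of x2, so x2 leaves.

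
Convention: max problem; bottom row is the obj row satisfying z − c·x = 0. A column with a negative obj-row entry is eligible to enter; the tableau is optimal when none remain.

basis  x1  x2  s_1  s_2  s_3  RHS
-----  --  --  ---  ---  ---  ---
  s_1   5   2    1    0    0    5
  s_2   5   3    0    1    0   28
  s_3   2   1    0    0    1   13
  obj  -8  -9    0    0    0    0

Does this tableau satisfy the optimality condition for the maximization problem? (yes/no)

no

The obj-row has a negative entry -9 in column x2, so it is not optimal.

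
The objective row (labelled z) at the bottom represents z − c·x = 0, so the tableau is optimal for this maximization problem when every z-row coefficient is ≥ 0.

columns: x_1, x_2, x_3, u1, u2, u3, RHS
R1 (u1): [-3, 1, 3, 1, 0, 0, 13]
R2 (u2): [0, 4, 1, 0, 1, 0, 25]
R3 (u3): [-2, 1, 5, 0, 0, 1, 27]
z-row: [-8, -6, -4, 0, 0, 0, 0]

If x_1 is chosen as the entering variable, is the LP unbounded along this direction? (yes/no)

yes

Every constraint-row entry in column x_1 is ≤ 0, so increasing x_1 is unbounded.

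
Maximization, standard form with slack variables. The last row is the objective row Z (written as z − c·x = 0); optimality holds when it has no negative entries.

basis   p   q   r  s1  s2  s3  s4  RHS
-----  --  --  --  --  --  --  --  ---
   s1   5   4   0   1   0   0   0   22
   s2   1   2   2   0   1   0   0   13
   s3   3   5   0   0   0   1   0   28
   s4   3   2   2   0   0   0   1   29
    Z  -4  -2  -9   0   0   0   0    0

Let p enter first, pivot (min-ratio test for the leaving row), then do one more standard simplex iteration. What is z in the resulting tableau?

Ratio test on column p — row 1: 22/5 = 22/5; row 2: 13/1 = 13; row 3: 28/3 = 28/3; row 4: 29/3 = 29/3. Minimum is 22/5 at row 1 (s1 leaves); pivot element 5.
Pivot on row 1; the Z-row RHS becomes 0 − (-4)·(22/5) = 88/5.
Next entering variable (most negative Z-row entry -9): r.
Ratio test on column r — row 1: entry 0 ≤ 0; row 2: (43/5)/2 = 43/10; row 3: entry 0 ≤ 0; row 4: (79/5)/2 = 79/10. Minimum is 43/10 at row 2 (s2 leaves); pivot element 2.
After the second pivot the Z-row RHS is 88/5 − (-9)·(43/10) = 563/10.

563/10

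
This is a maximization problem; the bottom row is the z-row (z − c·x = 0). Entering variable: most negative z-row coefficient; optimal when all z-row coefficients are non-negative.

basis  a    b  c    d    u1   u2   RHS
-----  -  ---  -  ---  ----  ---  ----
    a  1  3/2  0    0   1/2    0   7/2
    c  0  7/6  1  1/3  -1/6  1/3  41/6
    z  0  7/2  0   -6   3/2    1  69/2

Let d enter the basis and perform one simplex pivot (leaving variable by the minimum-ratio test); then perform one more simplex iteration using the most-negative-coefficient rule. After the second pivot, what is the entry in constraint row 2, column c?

Ratio test on column d — row 1: entry 0 ≤ 0; row 2: (41/6)/(1/3) = 41/2. Minimum is 41/2 at row 2 (c leaves); pivot element 1/3.
Divide row 2 by 1/3; eliminate column d from the other rows.
Second iteration: most negative z-row entry is -3/2 in column u1, so u1 enters.
Ratio test on column u1 — row 1: (7/2)/(1/2) = 7; row 2: entry -1/2 ≤ 0. Minimum is 7 at row 1 (a leaves); pivot element 1/2.
Divide row 1 by 1/2; eliminate column u1 from the other rows.
After both pivots, the entry at constraint row 2, column c is 3.

3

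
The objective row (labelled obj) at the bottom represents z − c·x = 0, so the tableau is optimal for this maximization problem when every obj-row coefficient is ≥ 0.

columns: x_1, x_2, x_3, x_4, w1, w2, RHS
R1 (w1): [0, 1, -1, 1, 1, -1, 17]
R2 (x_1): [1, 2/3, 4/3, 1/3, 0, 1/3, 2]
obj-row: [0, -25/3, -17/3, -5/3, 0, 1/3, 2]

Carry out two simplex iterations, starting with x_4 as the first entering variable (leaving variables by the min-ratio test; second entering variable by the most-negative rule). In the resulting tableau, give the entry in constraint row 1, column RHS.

Ratio test on column x_4 — row 1: 17/1 = 17; row 2: 2/(1/3) = 6. Minimum is 6 at row 2 (x_1 leaves); pivot element 1/3.
Divide row 2 by 1/3; eliminate column x_4 from the other rows.
Second iteration: most negative obj-row entry is -5 in column x_2, so x_2 enters.
Ratio test on column x_2 — row 1: entry -1 ≤ 0; row 2: 6/2 = 3. Minimum is 3 at row 2 (x_4 leaves); pivot element 2.
Divide row 2 by 2; eliminate column x_2 from the other rows.
After both pivots, the entry at constraint row 1, column RHS is 14.

14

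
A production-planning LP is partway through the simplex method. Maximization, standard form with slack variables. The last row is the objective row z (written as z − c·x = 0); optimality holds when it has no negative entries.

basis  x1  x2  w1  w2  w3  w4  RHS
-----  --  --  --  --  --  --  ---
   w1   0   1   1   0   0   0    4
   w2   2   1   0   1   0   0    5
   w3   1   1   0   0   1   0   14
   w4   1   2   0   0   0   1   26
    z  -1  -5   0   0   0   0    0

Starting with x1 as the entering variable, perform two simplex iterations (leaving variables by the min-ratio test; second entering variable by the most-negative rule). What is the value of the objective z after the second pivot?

Ratio test on column x1 — row 1: entry 0 ≤ 0; row 2: 5/2 = 5/2; row 3: 14/1 = 14; row 4: 26/1 = 26. Minimum is 5/2 at row 2 (w2 leaves); pivot element 2.
Pivot on row 2; the z-row RHS becomes 0 − (-1)·(5/2) = 5/2.
Next entering variable (most negative z-row entry -9/2): x2.
Ratio test on column x2 — row 1: 4/1 = 4; row 2: (5/2)/(1/2) = 5; row 3: (23/2)/(1/2) = 23; row 4: (47/2)/(3/2) = 47/3. Minimum is 4 at row 1 (w1 leaves); pivot element 1.
After the second pivot the z-row RHS is 5/2 − (-9/2)·4 = 41/2.

41/2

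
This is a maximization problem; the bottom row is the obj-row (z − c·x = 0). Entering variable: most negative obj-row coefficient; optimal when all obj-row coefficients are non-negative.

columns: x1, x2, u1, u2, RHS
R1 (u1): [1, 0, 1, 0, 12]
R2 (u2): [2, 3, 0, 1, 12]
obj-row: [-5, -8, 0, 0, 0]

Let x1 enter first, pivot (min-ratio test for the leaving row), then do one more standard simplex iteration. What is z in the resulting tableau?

Ratio test on column x1 — row 1: 12/1 = 12; row 2: 12/2 = 6. Minimum is 6 at row 2 (u2 leaves); pivot element 2.
Pivot on row 2; the obj-row RHS becomes 0 − (-5)·6 = 30.
Next entering variable (most negative obj-row entry -1/2): x2.
Ratio test on column x2 — row 1: entry -3/2 ≤ 0; row 2: 6/(3/2) = 4. Minimum is 4 at row 2 (x1 leaves); pivot element 3/2.
After the second pivot the obj-row RHS is 30 − (-1/2)·4 = 32.

32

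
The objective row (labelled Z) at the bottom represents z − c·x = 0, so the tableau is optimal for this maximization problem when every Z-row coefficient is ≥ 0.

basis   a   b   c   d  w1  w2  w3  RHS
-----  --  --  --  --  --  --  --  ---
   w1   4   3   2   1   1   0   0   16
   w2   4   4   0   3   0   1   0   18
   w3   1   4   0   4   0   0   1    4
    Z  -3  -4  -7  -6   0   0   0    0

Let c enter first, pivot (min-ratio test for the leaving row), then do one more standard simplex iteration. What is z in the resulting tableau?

117/2

Ratio test on column c — row 1: 16/2 = 8; row 2: entry 0 ≤ 0; row 3: entry 0 ≤ 0. Minimum is 8 at row 1 (w1 leaves); pivot element 2.
Pivot on row 1; the Z-row RHS becomes 0 − (-7)·8 = 56.
Next entering variable (most negative Z-row entry -5/2): d.
Ratio test on column d — row 1: 8/(1/2) = 16; row 2: 18/3 = 6; row 3: 4/4 = 1. Minimum is 1 at row 3 (w3 leaves); pivot element 4.
After the second pivot the Z-row RHS is 56 − (-5/2)·1 = 117/2.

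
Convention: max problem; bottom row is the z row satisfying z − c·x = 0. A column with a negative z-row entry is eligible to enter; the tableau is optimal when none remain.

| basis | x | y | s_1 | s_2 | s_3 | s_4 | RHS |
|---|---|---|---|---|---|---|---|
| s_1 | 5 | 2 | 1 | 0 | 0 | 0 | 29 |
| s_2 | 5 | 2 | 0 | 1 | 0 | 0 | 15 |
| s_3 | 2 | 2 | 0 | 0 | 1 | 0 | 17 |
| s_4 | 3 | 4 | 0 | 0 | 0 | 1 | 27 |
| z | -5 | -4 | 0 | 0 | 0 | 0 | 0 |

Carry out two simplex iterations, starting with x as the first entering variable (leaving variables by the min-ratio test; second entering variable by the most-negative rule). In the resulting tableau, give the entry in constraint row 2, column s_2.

2/7

Ratio test on column x — row 1: 29/5 = 29/5; row 2: 15/5 = 3; row 3: 17/2 = 17/2; row 4: 27/3 = 9. Minimum is 3 at row 2 (s_2 leaves); pivot element 5.
Divide row 2 by 5; eliminate column x from the other rows.
Second iteration: most negative z-row entry is -2 in column y, so y enters.
Ratio test on column y — row 1: entry 0 ≤ 0; row 2: 3/(2/5) = 15/2; row 3: 11/(6/5) = 55/6; row 4: 18/(14/5) = 45/7. Minimum is 45/7 at row 4 (s_4 leaves); pivot element 14/5.
Divide row 4 by 14/5; eliminate column y from the other rows.
After both pivots, the entry at constraint row 2, column s_2 is 2/7.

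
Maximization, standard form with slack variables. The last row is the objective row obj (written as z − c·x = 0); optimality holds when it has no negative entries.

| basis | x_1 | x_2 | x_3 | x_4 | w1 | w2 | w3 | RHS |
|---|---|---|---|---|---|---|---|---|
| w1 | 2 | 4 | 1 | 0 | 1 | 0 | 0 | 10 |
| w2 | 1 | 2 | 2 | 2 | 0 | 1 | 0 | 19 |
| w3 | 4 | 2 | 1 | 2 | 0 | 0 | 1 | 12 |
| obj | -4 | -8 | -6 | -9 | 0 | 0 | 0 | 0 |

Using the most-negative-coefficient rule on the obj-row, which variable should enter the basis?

x_4

Negative obj-row entries: x_1: -4, x_2: -8, x_3: -6, x_4: -9.
The most negative is -9 in column x_4, so x_4 enters.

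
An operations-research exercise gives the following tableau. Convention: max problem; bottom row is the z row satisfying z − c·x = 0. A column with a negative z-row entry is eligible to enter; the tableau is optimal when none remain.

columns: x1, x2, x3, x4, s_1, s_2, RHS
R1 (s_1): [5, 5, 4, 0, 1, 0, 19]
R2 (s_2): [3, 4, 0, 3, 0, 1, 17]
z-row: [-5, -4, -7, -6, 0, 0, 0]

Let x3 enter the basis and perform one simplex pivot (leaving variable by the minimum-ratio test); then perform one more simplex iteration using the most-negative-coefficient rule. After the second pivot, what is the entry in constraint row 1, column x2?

5/4

Ratio test on column x3 — row 1: 19/4 = 19/4; row 2: entry 0 ≤ 0. Minimum is 19/4 at row 1 (s_1 leaves); pivot element 4.
Divide row 1 by 4; eliminate column x3 from the other rows.
Second iteration: most negative z-row entry is -6 in column x4, so x4 enters.
Ratio test on column x4 — row 1: entry 0 ≤ 0; row 2: 17/3 = 17/3. Minimum is 17/3 at row 2 (s_2 leaves); pivot element 3.
Divide row 2 by 3; eliminate column x4 from the other rows.
After both pivots, the entry at constraint row 1, column x2 is 5/4.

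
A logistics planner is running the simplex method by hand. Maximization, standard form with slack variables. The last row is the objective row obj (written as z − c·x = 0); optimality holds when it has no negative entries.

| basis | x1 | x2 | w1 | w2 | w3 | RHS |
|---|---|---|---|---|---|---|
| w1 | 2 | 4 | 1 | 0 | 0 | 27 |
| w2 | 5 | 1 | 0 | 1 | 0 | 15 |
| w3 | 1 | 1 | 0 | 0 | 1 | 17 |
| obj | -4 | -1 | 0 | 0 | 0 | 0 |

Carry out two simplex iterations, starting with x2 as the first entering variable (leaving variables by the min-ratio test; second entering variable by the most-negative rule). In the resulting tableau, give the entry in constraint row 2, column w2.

2/9

Ratio test on column x2 — row 1: 27/4 = 27/4; row 2: 15/1 = 15; row 3: 17/1 = 17. Minimum is 27/4 at row 1 (w1 leaves); pivot element 4.
Divide row 1 by 4; eliminate column x2 from the other rows.
Second iteration: most negative obj-row entry is -7/2 in column x1, so x1 enters.
Ratio test on column x1 — row 1: (27/4)/(1/2) = 27/2; row 2: (33/4)/(9/2) = 11/6; row 3: (41/4)/(1/2) = 41/2. Minimum is 11/6 at row 2 (w2 leaves); pivot element 9/2.
Divide row 2 by 9/2; eliminate column x1 from the other rows.
After both pivots, the entry at constraint row 2, column w2 is 2/9.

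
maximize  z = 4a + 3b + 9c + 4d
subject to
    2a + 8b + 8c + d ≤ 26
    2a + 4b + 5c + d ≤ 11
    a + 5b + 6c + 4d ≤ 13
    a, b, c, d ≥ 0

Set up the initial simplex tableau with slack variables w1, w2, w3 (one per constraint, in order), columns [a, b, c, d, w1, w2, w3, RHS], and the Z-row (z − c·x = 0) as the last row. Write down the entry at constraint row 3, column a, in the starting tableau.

1

Constraint 3 has coefficient 1 on a.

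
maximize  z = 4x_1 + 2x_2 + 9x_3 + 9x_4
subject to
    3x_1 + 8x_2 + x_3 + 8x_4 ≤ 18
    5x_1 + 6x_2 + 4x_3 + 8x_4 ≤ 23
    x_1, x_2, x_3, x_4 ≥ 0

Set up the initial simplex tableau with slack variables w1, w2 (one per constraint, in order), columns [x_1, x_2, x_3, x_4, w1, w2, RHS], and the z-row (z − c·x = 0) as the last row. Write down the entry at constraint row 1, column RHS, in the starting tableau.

18

The RHS of constraint 1 is b_1 = 18.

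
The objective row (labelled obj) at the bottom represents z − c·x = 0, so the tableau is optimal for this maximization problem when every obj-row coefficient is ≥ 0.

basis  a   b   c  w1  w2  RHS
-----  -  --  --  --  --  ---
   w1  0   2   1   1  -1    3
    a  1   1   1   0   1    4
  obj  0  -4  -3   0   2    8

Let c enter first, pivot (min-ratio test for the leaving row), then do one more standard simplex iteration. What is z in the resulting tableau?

Ratio test on column c — row 1: 3/1 = 3; row 2: 4/1 = 4. Minimum is 3 at row 1 (w1 leaves); pivot element 1.
Pivot on row 1; the obj-row RHS becomes 8 − (-3)·3 = 17.
Next entering variable (most negative obj-row entry -1): w2.
Ratio test on column w2 — row 1: entry -1 ≤ 0; row 2: 1/2 = 1/2. Minimum is 1/2 at row 2 (a leaves); pivot element 2.
After the second pivot the obj-row RHS is 17 − (-1)·(1/2) = 35/2.

35/2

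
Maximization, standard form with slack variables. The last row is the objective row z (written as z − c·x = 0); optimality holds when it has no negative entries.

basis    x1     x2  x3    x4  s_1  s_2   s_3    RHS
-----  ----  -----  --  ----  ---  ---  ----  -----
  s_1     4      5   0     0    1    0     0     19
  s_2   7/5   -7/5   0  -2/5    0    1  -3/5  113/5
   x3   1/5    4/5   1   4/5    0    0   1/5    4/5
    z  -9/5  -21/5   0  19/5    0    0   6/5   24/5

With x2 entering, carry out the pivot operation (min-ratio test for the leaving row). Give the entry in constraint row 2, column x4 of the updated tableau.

Ratio test on column x2 — row 1: 19/5 = 19/5; row 2: entry -7/5 ≤ 0; row 3: (4/5)/(4/5) = 1. Minimum is 1 at row 3 (x3 leaves); pivot element 4/5.
Divide row 3 by 4/5; eliminate column x2 from the other rows.
Row 2 update in column x4: -2/5 − (-7/5)·1 = 1.

1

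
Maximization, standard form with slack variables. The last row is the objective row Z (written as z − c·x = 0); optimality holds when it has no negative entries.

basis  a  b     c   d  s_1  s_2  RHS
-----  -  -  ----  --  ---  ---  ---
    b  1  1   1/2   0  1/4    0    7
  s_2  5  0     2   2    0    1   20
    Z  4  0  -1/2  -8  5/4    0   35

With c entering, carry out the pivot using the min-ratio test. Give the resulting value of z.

Ratio test on column c — row 1: 7/(1/2) = 14; row 2: 20/2 = 10. Minimum is 10 at row 2 (s_2 leaves); pivot element 2.
Pivot on row 2; the Z-row RHS becomes 35 − (-1/2)·10 = 40.

40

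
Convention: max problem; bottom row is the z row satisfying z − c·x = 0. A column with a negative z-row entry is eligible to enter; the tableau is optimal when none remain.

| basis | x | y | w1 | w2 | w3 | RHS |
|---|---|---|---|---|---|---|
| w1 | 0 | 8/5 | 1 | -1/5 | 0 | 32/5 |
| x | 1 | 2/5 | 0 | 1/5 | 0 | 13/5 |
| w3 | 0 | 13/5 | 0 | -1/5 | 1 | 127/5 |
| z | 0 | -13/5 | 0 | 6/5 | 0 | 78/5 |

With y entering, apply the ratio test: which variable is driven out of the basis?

w1

Column y entries and ratios — w1: (32/5)/(8/5) = 4; x: (13/5)/(2/5) = 13/2; w3: (127/5)/(13/5) = 127/13.
Smallest ratio is 4 in the row of w1, so w1 leaves.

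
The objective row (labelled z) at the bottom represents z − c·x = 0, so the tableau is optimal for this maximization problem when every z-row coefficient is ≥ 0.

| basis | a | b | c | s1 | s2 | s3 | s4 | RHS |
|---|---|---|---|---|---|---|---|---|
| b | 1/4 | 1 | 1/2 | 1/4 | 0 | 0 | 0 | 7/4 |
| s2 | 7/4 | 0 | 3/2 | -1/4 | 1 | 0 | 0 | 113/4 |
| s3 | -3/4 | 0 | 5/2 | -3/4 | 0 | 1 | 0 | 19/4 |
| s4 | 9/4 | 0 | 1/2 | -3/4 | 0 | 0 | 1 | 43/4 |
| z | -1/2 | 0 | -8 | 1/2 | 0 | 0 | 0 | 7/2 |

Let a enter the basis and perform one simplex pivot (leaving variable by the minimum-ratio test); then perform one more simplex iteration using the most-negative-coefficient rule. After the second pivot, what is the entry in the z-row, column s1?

Ratio test on column a — row 1: (7/4)/(1/4) = 7; row 2: (113/4)/(7/4) = 113/7; row 3: entry -3/4 ≤ 0; row 4: (43/4)/(9/4) = 43/9. Minimum is 43/9 at row 4 (s4 leaves); pivot element 9/4.
Divide row 4 by 9/4; eliminate column a from the other rows.
Second iteration: most negative z-row entry is -71/9 in column c, so c enters.
Ratio test on column c — row 1: (5/9)/(4/9) = 5/4; row 2: (179/9)/(10/9) = 179/10; row 3: (25/3)/(8/3) = 25/8; row 4: (43/9)/(2/9) = 43/2. Minimum is 5/4 at row 1 (b leaves); pivot element 4/9.
Divide row 1 by 4/9; eliminate column c from the other rows.
After both pivots, the entry at the z-row, column s1 is 25/4.

25/4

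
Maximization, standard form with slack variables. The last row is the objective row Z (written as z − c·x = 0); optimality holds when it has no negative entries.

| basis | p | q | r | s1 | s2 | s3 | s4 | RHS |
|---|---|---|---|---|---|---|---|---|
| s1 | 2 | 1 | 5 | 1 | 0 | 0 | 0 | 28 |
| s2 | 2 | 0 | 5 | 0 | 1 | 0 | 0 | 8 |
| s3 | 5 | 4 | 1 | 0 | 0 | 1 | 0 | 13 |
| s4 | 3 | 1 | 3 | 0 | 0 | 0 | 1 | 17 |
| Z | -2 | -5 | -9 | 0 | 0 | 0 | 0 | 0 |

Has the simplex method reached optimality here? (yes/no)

no

The Z-row has a negative entry -9 in column r, so it is not optimal.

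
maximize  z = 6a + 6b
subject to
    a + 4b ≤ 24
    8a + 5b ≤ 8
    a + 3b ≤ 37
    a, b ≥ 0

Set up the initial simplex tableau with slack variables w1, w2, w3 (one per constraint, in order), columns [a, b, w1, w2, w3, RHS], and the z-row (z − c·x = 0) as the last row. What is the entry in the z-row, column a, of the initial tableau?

-6

The z-row carries the negated objective coefficients: the a entry is -6.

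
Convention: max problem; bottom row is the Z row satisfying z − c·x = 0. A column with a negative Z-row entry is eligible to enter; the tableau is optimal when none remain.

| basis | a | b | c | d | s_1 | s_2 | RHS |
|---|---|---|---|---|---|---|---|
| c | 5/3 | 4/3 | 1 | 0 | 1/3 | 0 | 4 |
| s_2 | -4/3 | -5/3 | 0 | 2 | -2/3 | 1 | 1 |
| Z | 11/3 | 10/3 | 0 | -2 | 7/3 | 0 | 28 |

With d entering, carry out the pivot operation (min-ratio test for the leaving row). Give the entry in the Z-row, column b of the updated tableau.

5/3

Ratio test on column d — row 1: entry 0 ≤ 0; row 2: 1/2 = 1/2. Minimum is 1/2 at row 2 (s_2 leaves); pivot element 2.
Divide row 2 by 2; eliminate column d from the other rows.
Z-row update in column b: 10/3 − (-2)·(-5/6) = 5/3.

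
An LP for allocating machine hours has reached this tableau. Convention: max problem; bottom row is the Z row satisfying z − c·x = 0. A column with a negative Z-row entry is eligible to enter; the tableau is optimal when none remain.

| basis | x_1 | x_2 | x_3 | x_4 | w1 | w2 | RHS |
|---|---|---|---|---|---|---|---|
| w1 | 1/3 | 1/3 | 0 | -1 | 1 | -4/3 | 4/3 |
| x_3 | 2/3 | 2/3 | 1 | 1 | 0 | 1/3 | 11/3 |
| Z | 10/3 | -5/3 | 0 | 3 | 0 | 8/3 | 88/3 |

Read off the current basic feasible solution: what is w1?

w1 is basic (row 1); its value is the RHS of that row, 4/3.

4/3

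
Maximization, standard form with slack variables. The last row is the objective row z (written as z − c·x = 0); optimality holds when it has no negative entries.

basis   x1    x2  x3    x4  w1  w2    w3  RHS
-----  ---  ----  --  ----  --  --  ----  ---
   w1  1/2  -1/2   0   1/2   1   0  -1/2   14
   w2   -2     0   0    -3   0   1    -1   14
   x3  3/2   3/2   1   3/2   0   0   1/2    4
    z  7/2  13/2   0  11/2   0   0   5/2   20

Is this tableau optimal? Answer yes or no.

Every z-row coefficient is ≥ 0, so the tableau is optimal.

yes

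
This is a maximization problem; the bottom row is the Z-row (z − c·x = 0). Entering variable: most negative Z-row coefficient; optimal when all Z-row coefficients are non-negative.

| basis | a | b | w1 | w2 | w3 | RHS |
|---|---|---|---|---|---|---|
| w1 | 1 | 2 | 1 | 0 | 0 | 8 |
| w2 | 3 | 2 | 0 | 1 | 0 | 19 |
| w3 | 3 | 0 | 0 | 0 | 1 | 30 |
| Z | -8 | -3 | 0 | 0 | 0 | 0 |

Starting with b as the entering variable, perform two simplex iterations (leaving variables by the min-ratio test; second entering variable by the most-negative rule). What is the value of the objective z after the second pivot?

191/4

Ratio test on column b — row 1: 8/2 = 4; row 2: 19/2 = 19/2; row 3: entry 0 ≤ 0. Minimum is 4 at row 1 (w1 leaves); pivot element 2.
Pivot on row 1; the Z-row RHS becomes 0 − (-3)·4 = 12.
Next entering variable (most negative Z-row entry -13/2): a.
Ratio test on column a — row 1: 4/(1/2) = 8; row 2: 11/2 = 11/2; row 3: 30/3 = 10. Minimum is 11/2 at row 2 (w2 leaves); pivot element 2.
After the second pivot the Z-row RHS is 12 − (-13/2)·(11/2) = 191/4.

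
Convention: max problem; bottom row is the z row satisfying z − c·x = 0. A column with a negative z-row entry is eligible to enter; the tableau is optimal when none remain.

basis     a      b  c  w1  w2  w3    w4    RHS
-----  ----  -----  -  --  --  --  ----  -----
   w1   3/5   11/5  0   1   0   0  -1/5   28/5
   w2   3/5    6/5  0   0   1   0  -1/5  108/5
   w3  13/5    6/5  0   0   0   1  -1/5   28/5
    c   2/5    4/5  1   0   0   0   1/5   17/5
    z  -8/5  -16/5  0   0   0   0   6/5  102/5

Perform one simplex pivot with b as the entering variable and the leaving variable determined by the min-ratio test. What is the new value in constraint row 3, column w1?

-6/11

Ratio test on column b — row 1: (28/5)/(11/5) = 28/11; row 2: (108/5)/(6/5) = 18; row 3: (28/5)/(6/5) = 14/3; row 4: (17/5)/(4/5) = 17/4. Minimum is 28/11 at row 1 (w1 leaves); pivot element 11/5.
Divide row 1 by 11/5; eliminate column b from the other rows.
Row 3 update in column w1: 0 − (6/5)·(5/11) = -6/11.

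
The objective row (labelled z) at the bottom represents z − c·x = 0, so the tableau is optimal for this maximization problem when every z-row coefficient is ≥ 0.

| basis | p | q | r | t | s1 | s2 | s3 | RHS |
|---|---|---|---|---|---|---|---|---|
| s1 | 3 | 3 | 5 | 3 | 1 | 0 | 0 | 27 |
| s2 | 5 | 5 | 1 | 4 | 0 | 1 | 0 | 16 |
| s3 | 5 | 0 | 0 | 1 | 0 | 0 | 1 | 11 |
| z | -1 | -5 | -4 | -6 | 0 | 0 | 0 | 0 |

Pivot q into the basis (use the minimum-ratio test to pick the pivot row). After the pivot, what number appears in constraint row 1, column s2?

-3/5

Ratio test on column q — row 1: 27/3 = 9; row 2: 16/5 = 16/5; row 3: entry 0 ≤ 0. Minimum is 16/5 at row 2 (s2 leaves); pivot element 5.
Divide row 2 by 5; eliminate column q from the other rows.
Row 1 update in column s2: 0 − 3·(1/5) = -3/5.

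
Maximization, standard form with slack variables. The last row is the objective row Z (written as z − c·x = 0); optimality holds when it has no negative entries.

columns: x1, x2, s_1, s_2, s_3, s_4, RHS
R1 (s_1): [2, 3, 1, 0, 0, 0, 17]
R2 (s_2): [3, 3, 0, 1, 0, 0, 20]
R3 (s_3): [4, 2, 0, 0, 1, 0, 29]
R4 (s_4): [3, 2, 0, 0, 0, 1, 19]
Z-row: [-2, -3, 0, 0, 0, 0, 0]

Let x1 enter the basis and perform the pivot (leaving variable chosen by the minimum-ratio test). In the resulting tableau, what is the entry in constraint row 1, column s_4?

Ratio test on column x1 — row 1: 17/2 = 17/2; row 2: 20/3 = 20/3; row 3: 29/4 = 29/4; row 4: 19/3 = 19/3. Minimum is 19/3 at row 4 (s_4 leaves); pivot element 3.
Divide row 4 by 3; eliminate column x1 from the other rows.
Row 1 update in column s_4: 0 − 2·(1/3) = -2/3.

-2/3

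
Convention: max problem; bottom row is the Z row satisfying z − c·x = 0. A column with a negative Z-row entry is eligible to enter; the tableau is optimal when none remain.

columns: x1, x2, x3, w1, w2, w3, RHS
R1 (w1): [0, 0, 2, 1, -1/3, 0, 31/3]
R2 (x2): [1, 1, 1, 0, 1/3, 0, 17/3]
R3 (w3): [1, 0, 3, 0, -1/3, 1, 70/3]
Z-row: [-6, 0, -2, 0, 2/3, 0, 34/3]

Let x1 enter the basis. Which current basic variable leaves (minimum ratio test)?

Column x1 entries and ratios — w1: 0 ≤ 0, skip; x2: (17/3)/1 = 17/3; w3: (70/3)/1 = 70/3.
Smallest ratio is 17/3 in the row of x2, so x2 leaves.

x2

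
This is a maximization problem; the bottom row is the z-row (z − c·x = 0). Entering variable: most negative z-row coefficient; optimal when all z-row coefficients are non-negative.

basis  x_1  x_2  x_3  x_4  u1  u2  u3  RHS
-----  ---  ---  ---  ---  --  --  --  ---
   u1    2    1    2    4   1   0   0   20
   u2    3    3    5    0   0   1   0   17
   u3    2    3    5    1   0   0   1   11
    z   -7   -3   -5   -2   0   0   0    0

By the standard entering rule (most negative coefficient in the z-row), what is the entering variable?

x_1

Negative z-row entries: x_1: -7, x_2: -3, x_3: -5, x_4: -2.
The most negative is -7 in column x_1, so x_1 enters.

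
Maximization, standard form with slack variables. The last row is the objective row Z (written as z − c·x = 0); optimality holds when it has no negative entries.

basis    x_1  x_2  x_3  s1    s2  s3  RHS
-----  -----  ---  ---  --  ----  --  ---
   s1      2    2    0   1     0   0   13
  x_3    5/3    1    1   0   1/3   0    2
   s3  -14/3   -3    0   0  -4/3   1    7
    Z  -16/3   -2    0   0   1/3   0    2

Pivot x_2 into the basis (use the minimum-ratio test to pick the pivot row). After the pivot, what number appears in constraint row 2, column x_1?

Ratio test on column x_2 — row 1: 13/2 = 13/2; row 2: 2/1 = 2; row 3: entry -3 ≤ 0. Minimum is 2 at row 2 (x_3 leaves); pivot element 1.
Divide row 2 by 1; eliminate column x_2 from the other rows.
In the new row 2, the x_1 entry is the old entry divided by the pivot: (5/3)/1 = 5/3.

5/3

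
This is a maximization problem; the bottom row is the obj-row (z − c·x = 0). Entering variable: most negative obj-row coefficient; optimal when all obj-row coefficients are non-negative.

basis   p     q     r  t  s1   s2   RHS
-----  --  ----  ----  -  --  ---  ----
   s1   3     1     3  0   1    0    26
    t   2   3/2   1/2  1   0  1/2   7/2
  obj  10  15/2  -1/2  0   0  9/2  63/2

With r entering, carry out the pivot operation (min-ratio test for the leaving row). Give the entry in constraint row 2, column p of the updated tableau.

4

Ratio test on column r — row 1: 26/3 = 26/3; row 2: (7/2)/(1/2) = 7. Minimum is 7 at row 2 (t leaves); pivot element 1/2.
Divide row 2 by 1/2; eliminate column r from the other rows.
In the new row 2, the p entry is the old entry divided by the pivot: 2/(1/2) = 4.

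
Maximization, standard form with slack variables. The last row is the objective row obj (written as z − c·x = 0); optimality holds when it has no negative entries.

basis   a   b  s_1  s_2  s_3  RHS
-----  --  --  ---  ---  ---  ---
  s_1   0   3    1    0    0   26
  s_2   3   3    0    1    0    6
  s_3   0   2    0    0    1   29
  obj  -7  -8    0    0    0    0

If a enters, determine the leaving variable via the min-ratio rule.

Column a entries and ratios — s_1: 0 ≤ 0, skip; s_2: 6/3 = 2; s_3: 0 ≤ 0, skip.
Smallest ratio is 2 in the row of s_2, so s_2 leaves.

s_2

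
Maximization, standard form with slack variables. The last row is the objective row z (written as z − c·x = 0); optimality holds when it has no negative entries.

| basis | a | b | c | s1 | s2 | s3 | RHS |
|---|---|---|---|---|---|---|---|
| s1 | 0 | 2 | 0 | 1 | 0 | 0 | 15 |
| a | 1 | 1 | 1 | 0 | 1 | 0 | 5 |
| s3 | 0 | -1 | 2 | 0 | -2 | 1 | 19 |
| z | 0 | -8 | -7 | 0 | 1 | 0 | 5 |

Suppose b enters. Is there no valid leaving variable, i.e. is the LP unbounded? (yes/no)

Column b has positive entries in row(s) 1, 2, so the ratio test bounds it — not unbounded.

no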